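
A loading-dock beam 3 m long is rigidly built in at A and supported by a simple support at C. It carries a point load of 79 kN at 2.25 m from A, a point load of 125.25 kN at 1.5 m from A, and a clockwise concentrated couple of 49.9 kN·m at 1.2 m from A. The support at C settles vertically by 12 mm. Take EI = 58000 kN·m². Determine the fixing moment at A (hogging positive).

Release the roller at C. Primary structure: cantilever fixed at A.
Free-end deflection of the primary structure under the applied loading (downward +):
  point load 79 at a = 2.25: Pa²(3L − a)/(6EI) = 449.9/EI
  point load 125.25 at a = 1.5: Pa²(3L − a)/(6EI) = 352.3/EI
  clockwise couple 49.9 at a = 1.2: M₀a(2L − a)/(2EI) = 143.7/EI
  δ_0 = 945.9/EI
Flexibility coefficient — unit upward force at C: δ_{CC} = L³/(3EI) = 9/EI.
With EI = 58000 kN·m²: δ_0 = 0.016309 m and δ_{CC} = 0.000155 m/kN.
Compatibility — the beam at C must follow the support down by 0.012 m: δ_0 − R_C·δ_{CC} = 0.012, so R_C = (0.016309 − 0.012)/0.000155 = 27.77 kN.
Moment equilibrium about A: M_A = Σ(load moments about A) − R_C·L = 415.5 − 27.77×3 = 332.2 kN·m.

M_A = 332.2 kN·m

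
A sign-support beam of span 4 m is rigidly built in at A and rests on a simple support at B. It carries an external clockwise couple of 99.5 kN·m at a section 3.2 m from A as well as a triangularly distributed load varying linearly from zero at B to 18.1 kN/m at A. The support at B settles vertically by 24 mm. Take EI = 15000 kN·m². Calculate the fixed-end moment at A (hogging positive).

Take the reaction at B as the redundant and release it; the primary structure is a cantilever fixed at A.
Free-end deflection of the primary structure under the applied loading (downward +):
  clockwise couple 99.5 at a = 3.2: M₀a(2L − a)/(2EI) = 764.2/EI
  triangular load, peak 18.1 at the fixed end: w₀L⁴/(30EI) = 154.5/EI
  δ_0 = 918.6/EI
Flexibility coefficient — unit upward force at B: δ_{BB} = L³/(3EI) = 21.33/EI.
With EI = 15000 kN·m²: δ_0 = 0.061241 m and δ_{BB} = 0.001422 m/kN.
Compatibility — the beam at B must follow the support down by 0.024 m: δ_0 − R_B·δ_{BB} = 0.024, so R_B = (0.061241 − 0.024)/0.001422 = 26.19 kN.
Moment equilibrium about A: M_A = Σ(load moments about A) − R_B·L = 147.8 − 26.19×4 = 43.03 kN·m.

M_A = 43.03 kN·m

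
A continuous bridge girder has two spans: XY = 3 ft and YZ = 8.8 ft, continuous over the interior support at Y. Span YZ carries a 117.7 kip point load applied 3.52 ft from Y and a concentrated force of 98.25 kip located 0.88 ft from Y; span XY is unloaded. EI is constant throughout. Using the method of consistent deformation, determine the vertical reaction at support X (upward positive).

R_X = -67.81 kip

Take M_Y as the redundant. Released structure: two simple spans XY and YZ with a hinge at Y.
End slopes at the hinge Y, treating each span as simply supported:
  span YZ: point load 117.7 at a = 3.52: Pab(L + b)/(6LEI) = 583.3/EI
  span YZ: point load 98.25 at a = 0.88: Pab(L + b)/(6LEI) = 216.8/EI
  relative rotation θ_0 = (0 + 800.2)/EI = 800.2/EI
A unit hogging moment at Y produces rotation L₁/(3EI) + L₂/(3EI) = 3.933/EI.
Compatibility: M_Y·(L₁+L₂)/(3EI) = θ_0, giving M_Y = 203.4 kip·ft (hogging).
Span XY, ΣM about X with M_Y applied at Y: R_Y^{XY}·3 = 0 + 203.4, so R_Y^{XY} = 67.81 kip and R_X = 0 − 67.81 = -67.81 kip.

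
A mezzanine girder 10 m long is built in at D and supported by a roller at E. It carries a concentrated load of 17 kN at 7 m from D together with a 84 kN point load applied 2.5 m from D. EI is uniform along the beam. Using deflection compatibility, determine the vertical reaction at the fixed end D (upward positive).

Remove the prop at E; the released (primary) structure is a cantilever built in at D.
Primary-structure tip deflection at E by superposition:
  point load 17 at a = 7: Pa²(3L − a)/(6EI) = 3193/EI
  point load 84 at a = 2.5: Pa²(3L − a)/(6EI) = 2406/EI
  δ_0 = 5599/EI
Tip deflection under a unit load at E: L³/(3EI) = 333.3/EI.
The prop prevents deflection at E: R_E = δ_0/δ_{EE} = 5599/333.3 = 16.8 kN.
Vertical equilibrium: R_D = ΣP − R_E = 101 − 16.8 = 84.2 kN.

R_D = 84.2 kN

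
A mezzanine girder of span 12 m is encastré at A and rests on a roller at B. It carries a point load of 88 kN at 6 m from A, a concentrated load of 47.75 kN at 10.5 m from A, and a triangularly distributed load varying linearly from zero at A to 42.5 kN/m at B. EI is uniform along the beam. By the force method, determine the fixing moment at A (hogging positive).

M_A = 590.3 kN·m

Release the roller at B. Primary structure: cantilever fixed at A.
Free-end deflection of the primary structure under the applied loading (downward +):
  point load 88 at a = 6: Pa²(3L − a)/(6EI) = 15840/EI
  point load 47.75 at a = 10.5: Pa²(3L − a)/(6EI) = 22374/EI
  triangular load, peak 42.5 at the free end: 11w₀L⁴/(120EI) = 80784/EI
  δ_0 = 118998/EI
Flexibility coefficient — unit upward force at B: δ_{BB} = L³/(3EI) = 576/EI.
The prop prevents deflection at B: R_B = δ_0/δ_{BB} = 118998/576 = 206.6 kN.
Moment equilibrium about A: M_A = Σ(load moments about A) − R_B·L = 3069 − 206.6×12 = 590.3 kN·m.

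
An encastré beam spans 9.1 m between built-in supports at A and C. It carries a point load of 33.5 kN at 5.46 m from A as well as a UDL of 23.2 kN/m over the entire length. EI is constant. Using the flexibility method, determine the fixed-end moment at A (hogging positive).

Release both end moments; the primary structure is a simply-supported span AC with redundants M_A and M_C.
Simple-span end rotations at A and C under the given loads:
  at A: point load 33.5 at a = 5.46: Pab(L + b)/(6LEI) = 155.4/EI
  at C: point load 33.5 at a = 5.46: Pab(L + a)/(6LEI) = 177.5/EI
  at A: UDL 23.2: wL³/(24EI) = 728.5/EI
  at C: UDL 23.2: wL³/(24EI) = 728.5/EI
  θ_A0 = 883.8/EI,  θ_C0 = 906/EI
Flexibility coefficients: a unit moment at one end gives L/(3EI) there and L/(6EI) at the far end, so f₁₁ = f₂₂ = 3.033/EI and f₁₂ = f₂₁ = 1.517/EI.
Compatibility — zero rotation at each built-in end:
  3.033 M_A + 1.517 M_C = 883.8
  1.517 M_A + 3.033 M_C = 906
Solving the pair gives M_A = 189.4 kN·m and M_C = 204 kN·m (hogging).

M_A = 189.4 kN·m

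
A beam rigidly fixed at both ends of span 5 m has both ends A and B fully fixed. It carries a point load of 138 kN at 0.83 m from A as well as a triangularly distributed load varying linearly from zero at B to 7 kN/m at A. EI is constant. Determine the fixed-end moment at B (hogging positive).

M_B = 21.69 kN·m

Take the two fixed-end moments M_A, M_B as redundants; the released structure is the simple span AB.
End rotations of the released simple span under the applied load (×1/EI):
  at A: point load 138 at a = 0.83: Pab(L + b)/(6LEI) = 146/EI
  at B: point load 138 at a = 0.83: Pab(L + a)/(6LEI) = 92.82/EI
  at A: triangular load, peak 7: w₀L³/(45EI) = 19.44/EI
  at B: triangular load, peak 7: 7w₀L³/(360EI) = 17.01/EI
  θ_A0 = 165.4/EI,  θ_B0 = 109.8/EI
Flexibility coefficients: a unit moment at one end gives L/(3EI) there and L/(6EI) at the far end, so f₁₁ = f₂₂ = 1.667/EI and f₁₂ = f₂₁ = 0.8333/EI.
Compatibility — zero rotation at each built-in end:
  1.667 M_A + 0.8333 M_B = 165.4
  0.8333 M_A + 1.667 M_B = 109.8
Solving the pair gives M_A = 88.42 kN·m and M_B = 21.69 kN·m (hogging).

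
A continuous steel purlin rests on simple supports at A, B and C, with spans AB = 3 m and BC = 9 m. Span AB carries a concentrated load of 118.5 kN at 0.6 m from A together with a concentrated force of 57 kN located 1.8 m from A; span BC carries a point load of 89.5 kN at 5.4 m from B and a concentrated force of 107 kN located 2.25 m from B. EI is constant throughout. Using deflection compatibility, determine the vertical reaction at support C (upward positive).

R_C = 54.15 kN

Take M_B as the redundant. Released structure: two simple spans AB and BC with a hinge at B.
End slopes at the hinge B, treating each span as simply supported:
  span AB: point load 118.5 at a = 0.6: Pab(L + a)/(6LEI) = 34.13/EI
  span AB: point load 57 at a = 1.8: Pab(L + a)/(6LEI) = 32.83/EI
  span BC: point load 89.5 at a = 5.4: Pab(L + b)/(6LEI) = 406/EI
  span BC: point load 107 at a = 2.25: Pab(L + b)/(6LEI) = 474/EI
  relative rotation θ_0 = (66.96 + 879.9)/EI = 946.9/EI
A unit hogging moment at B produces rotation L₁/(3EI) + L₂/(3EI) = 4/EI.
Compatibility: M_B·(L₁+L₂)/(3EI) = θ_0, giving M_B = 236.7 kN·m (hogging).
Span BC, ΣM about C: R_B^{BC}·9 = 1044 + 236.7, so R_B^{BC} = 142.4 kN and R_C = 196.5 − 142.4 = 54.15 kN.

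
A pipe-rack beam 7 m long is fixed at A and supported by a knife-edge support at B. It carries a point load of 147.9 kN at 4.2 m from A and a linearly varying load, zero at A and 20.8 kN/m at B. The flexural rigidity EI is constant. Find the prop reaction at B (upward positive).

R_B = 103.9 kN

Release the roller at B. Primary structure: cantilever fixed at A.
Primary-structure tip deflection at B by superposition:
  point load 147.9 at a = 4.2: Pa²(3L − a)/(6EI) = 7305/EI
  triangular load, peak 20.8 at the free end: 11w₀L⁴/(120EI) = 4578/EI
  δ_0 = 11883/EI
Tip deflection under a unit load at B: L³/(3EI) = 114.3/EI.
The prop prevents deflection at B: R_B = δ_0/δ_{BB} = 11883/114.3 = 103.9 kN.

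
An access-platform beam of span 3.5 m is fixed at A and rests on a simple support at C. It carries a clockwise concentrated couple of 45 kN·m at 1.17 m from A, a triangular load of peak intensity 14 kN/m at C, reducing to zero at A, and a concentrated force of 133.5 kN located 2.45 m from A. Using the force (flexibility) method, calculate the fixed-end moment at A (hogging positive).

M_A = 81.2 kN·m

Release the roller at C. Primary structure: cantilever fixed at A.
Free-end deflection of the primary structure under the applied loading (downward +):
  clockwise couple 45 at a = 1.17: M₀a(2L − a)/(2EI) = 153.5/EI
  triangular load, peak 14 at the free end: 11w₀L⁴/(120EI) = 192.6/EI
  point load 133.5 at a = 2.45: Pa²(3L − a)/(6EI) = 1075/EI
  δ_0 = 1421/EI
Flexibility coefficient — unit upward force at C: δ_{CC} = L³/(3EI) = 14.29/EI.
Compatibility at C: δ_0 − R_C·δ_{CC} = 0, so R_C = 1421/14.29 = 99.44 kN.
Moment equilibrium about A: M_A = Σ(load moments about A) − R_C·L = 429.2 − 99.44×3.5 = 81.2 kN·m.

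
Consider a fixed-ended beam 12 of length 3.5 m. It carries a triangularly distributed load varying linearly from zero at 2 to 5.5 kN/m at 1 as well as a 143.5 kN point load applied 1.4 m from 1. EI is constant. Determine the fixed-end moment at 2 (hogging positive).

Take the two fixed-end moments M_1, M_2 as redundants; the released structure is the simple span 12.
Simple-span end rotations at 1 and 2 under the given loads:
  at 1: triangular load, peak 5.5: w₀L³/(45EI) = 5.24/EI
  at 2: triangular load, peak 5.5: 7w₀L³/(360EI) = 4.585/EI
  at 1: point load 143.5 at a = 1.4: Pab(L + b)/(6LEI) = 112.5/EI
  at 2: point load 143.5 at a = 1.4: Pab(L + a)/(6LEI) = 98.44/EI
  θ_10 = 117.7/EI,  θ_20 = 103/EI
Flexibility coefficients: a unit moment at one end gives L/(3EI) there and L/(6EI) at the far end, so f₁₁ = f₂₂ = 1.167/EI and f₁₂ = f₂₁ = 0.5833/EI.
Compatibility — zero rotation at each built-in end:
  1.167 M_1 + 0.5833 M_2 = 117.7
  0.5833 M_1 + 1.167 M_2 = 103
Solving the pair gives M_1 = 75.69 kN·m and M_2 = 50.46 kN·m (hogging).

M_2 = 50.46 kN·m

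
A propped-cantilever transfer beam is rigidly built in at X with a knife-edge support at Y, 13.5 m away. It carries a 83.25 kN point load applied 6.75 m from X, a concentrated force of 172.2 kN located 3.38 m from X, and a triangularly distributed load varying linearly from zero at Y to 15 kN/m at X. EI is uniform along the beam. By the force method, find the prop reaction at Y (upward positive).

Take the reaction at Y as the redundant and release it; the primary structure is a cantilever fixed at X.
Downward deflection at the released point Y due to the loads:
  point load 83.25 at a = 6.75: Pa²(3L − a)/(6EI) = 21336/EI
  point load 172.2 at a = 3.38: Pa²(3L − a)/(6EI) = 12171/EI
  triangular load, peak 15 at the fixed end: w₀L⁴/(30EI) = 16608/EI
  δ_0 = 50115/EI
Tip deflection under a unit load at Y: L³/(3EI) = 820.1/EI.
Compatibility at Y: δ_0 − R_Y·δ_{YY} = 0, so R_Y = 50115/820.1 = 61.11 kN.

R_Y = 61.11 kN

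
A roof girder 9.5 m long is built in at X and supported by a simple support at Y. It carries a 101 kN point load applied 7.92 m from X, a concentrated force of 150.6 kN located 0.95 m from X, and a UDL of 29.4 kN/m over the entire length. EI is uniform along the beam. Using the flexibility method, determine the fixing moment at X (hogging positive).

M_X = 531.6 kN·m

Choose R_Y as the redundant. The primary structure is the cantilever fixed at X.
Primary-structure tip deflection at Y by superposition:
  point load 101 at a = 7.92: Pa²(3L − a)/(6EI) = 21730/EI
  point load 150.6 at a = 0.95: Pa²(3L − a)/(6EI) = 624.1/EI
  UDL 29.4: wL⁴/(8EI) = 29933/EI
  δ_0 = 52287/EI
Flexibility coefficient — unit upward force at Y: δ_{YY} = L³/(3EI) = 285.8/EI.
The prop prevents deflection at Y: R_Y = δ_0/δ_{YY} = 52287/285.8 = 183 kN.
Moment equilibrium about X: M_X = Σ(load moments about X) − R_Y·L = 2270 − 183×9.5 = 531.6 kN·m.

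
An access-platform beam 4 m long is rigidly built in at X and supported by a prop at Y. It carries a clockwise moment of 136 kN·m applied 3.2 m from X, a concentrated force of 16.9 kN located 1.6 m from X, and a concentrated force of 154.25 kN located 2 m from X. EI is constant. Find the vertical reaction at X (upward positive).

R_X = 70.47 kN

Remove the prop at Y; the released (primary) structure is a cantilever built in at X.
Deflection at Y on the released cantilever, summing each load's contribution:
  clockwise couple 136 at a = 3.2: M₀a(2L − a)/(2EI) = 1044/EI
  point load 16.9 at a = 1.6: Pa²(3L − a)/(6EI) = 74.99/EI
  point load 154.25 at a = 2: Pa²(3L − a)/(6EI) = 1028/EI
  δ_0 = 2148/EI
Flexibility coefficient — unit upward force at Y: δ_{YY} = L³/(3EI) = 21.33/EI.
Compatibility at Y: δ_0 − R_Y·δ_{YY} = 0, so R_Y = 2148/21.33 = 100.7 kN.
Vertical equilibrium: R_X = ΣP − R_Y = 171.2 − 100.7 = 70.47 kN.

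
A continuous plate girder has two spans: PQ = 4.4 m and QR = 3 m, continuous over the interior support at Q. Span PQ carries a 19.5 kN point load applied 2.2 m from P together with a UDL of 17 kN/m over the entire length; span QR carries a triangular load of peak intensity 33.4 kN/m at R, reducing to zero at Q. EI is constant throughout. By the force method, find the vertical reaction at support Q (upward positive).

Take M_Q as the redundant. Released structure: two simple spans PQ and QR with a hinge at Q.
End slopes at the hinge Q, treating each span as simply supported:
  span PQ: point load 19.5 at a = 2.2: Pab(L + a)/(6LEI) = 23.59/EI
  span PQ: UDL 17: wL³/(24EI) = 60.34/EI
  span QR: triangular load, peak 33.4: 7w₀L³/(360EI) = 17.54/EI
  relative rotation θ_0 = (83.93 + 17.54)/EI = 101.5/EI
A unit hogging moment at Q produces rotation L₁/(3EI) + L₂/(3EI) = 2.467/EI.
Compatibility: M_Q·(L₁+L₂)/(3EI) = θ_0, giving M_Q = 41.14 kN·m (hogging).
Span PQ, ΣM about P with M_Q applied at Q: R_Q^{PQ}·4.4 = 207.5 + 41.14, so R_Q^{PQ} = 56.5 kN and R_P = 94.3 − 56.5 = 37.8 kN.
Span QR, ΣM about R: R_Q^{QR}·3 = 50.1 + 41.14, so R_Q^{QR} = 30.41 kN and R_R = 50.1 − 30.41 = 19.69 kN.
R_Q = 56.5 + 30.41 = 86.91 kN.

R_Q = 86.91 kN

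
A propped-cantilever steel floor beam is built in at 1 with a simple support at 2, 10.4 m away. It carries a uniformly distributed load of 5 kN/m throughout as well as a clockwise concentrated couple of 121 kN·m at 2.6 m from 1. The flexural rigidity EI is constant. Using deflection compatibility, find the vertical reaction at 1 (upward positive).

Release the roller at 2. Primary structure: cantilever fixed at 1.
Primary-structure tip deflection at 2 by superposition:
  UDL 5: wL⁴/(8EI) = 7312/EI
  clockwise couple 121 at a = 2.6: M₀a(2L − a)/(2EI) = 2863/EI
  δ_0 = 10174/EI
Tip deflection under a unit load at 2: L³/(3EI) = 375/EI.
Compatibility at 2: δ_0 − R_2·δ_{22} = 0, so R_2 = 10174/375 = 27.14 kN.
Vertical equilibrium: R_1 = ΣP − R_2 = 52 − 27.14 = 24.86 kN.

R_1 = 24.86 kN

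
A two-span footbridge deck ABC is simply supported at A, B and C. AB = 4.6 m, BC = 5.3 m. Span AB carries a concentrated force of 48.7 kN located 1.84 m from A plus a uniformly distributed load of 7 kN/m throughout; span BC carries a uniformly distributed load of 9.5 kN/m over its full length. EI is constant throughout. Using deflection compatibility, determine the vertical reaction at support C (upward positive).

Release continuity at B by inserting a hinge; the redundant is the internal moment M_B. The primary structure is two simply-supported spans AB and BC.
Discontinuity in slope at B on the released structure — sum the simple-span end rotations:
  span AB: point load 48.7 at a = 1.84: Pab(L + a)/(6LEI) = 57.71/EI
  span AB: UDL 7: wL³/(24EI) = 28.39/EI
  span BC: UDL 9.5: wL³/(24EI) = 58.93/EI
  relative rotation θ_0 = (86.1 + 58.93)/EI = 145/EI
A unit hogging moment at B produces rotation L₁/(3EI) + L₂/(3EI) = 3.3/EI.
Slope continuity at B: θ_0 = M_B·3.3/EI, so M_B = 145/3.3 = 43.95 kN·m (hogging).
Span BC, ΣM about C: R_B^{BC}·5.3 = 133.4 + 43.95, so R_B^{BC} = 33.47 kN and R_C = 50.35 − 33.47 = 16.88 kN.

R_C = 16.88 kN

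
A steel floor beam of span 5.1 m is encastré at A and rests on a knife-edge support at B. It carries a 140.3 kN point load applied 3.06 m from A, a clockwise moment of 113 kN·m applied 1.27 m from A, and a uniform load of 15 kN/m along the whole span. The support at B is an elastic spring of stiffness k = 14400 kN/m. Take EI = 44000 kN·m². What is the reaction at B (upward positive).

Take the reaction at B as the redundant and release it; the primary structure is a cantilever fixed at A.
Deflection at B on the released cantilever, summing each load's contribution:
  point load 140.3 at a = 3.06: Pa²(3L − a)/(6EI) = 2680/EI
  clockwise couple 113 at a = 1.27: M₀a(2L − a)/(2EI) = 640.8/EI
  UDL 15: wL⁴/(8EI) = 1268/EI
  δ_0 = 4589/EI
Flexibility coefficient — unit upward force at B: δ_{BB} = L³/(3EI) = 44.22/EI.
With EI = 44000 kN·m²: δ_0 = 0.1043 m and δ_{BB} = 0.001005 m/kN.
Compatibility — the spring shortens by R_B/k under the reaction it provides: δ_0 − R_B·δ_{BB} = R_B/k. With 1/k = 0.000069 m/kN, R_B = δ_0 / (δ_{BB} + 1/k) = 0.1043 / (0.001005 + 0.000069) = 97.08 kN.

R_B = 97.08 kN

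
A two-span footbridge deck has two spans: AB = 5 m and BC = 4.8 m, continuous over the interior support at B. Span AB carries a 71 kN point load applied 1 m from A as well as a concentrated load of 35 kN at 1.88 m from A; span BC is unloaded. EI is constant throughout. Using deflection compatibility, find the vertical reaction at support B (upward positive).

R_B = 40.35 kN

Take M_B as the redundant. Released structure: two simple spans AB and BC with a hinge at B.
Discontinuity in slope at B on the released structure — sum the simple-span end rotations:
  span AB: point load 71 at a = 1: Pab(L + a)/(6LEI) = 56.8/EI
  span AB: point load 35 at a = 1.88: Pab(L + a)/(6LEI) = 47.08/EI
  relative rotation θ_0 = (103.9 + 0)/EI = 103.9/EI
A unit hogging moment at B produces rotation L₁/(3EI) + L₂/(3EI) = 3.267/EI.
Slope continuity at B: θ_0 = M_B·3.267/EI, so M_B = 103.9/3.267 = 31.8 kN·m (hogging).
Span AB, ΣM about A with M_B applied at B: R_B^{AB}·5 = 136.8 + 31.8, so R_B^{AB} = 33.72 kN and R_A = 106 − 33.72 = 72.28 kN.
Span BC, ΣM about C: R_B^{BC}·4.8 = 0 + 31.8, so R_B^{BC} = 6.625 kN and R_C = 0 − 6.625 = -6.625 kN.
R_B = 33.72 + 6.625 = 40.35 kN.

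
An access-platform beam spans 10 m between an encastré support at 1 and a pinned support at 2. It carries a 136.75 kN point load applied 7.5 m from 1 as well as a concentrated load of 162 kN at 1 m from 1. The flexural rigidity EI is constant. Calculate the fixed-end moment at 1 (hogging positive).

Take the reaction at 2 as the redundant and release it; the primary structure is a cantilever fixed at 1.
Downward deflection at the released point 2 due to the loads:
  point load 136.75 at a = 7.5: Pa²(3L − a)/(6EI) = 28846/EI
  point load 162 at a = 1: Pa²(3L − a)/(6EI) = 783/EI
  δ_0 = 29629/EI
Flexibility coefficient — unit upward force at 2: δ_{22} = L³/(3EI) = 333.3/EI.
The prop prevents deflection at 2: R_2 = δ_0/δ_{22} = 29629/333.3 = 88.89 kN.
Moment equilibrium about 1: M_1 = Σ(load moments about 1) − R_2·L = 1188 − 88.89×10 = 298.8 kN·m.

M_1 = 298.8 kN·m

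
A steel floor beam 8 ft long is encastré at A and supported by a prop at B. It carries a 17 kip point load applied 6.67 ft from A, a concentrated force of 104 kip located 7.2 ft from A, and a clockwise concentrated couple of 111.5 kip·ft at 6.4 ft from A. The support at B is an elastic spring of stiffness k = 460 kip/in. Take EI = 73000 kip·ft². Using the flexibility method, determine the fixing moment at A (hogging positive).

Take the reaction at B as the redundant and release it; the primary structure is a cantilever fixed at A.
Free-end deflection of the primary structure under the applied loading (downward +):
  point load 17 at a = 6.67: Pa²(3L − a)/(6EI) = 2184/EI
  point load 104 at a = 7.2: Pa²(3L − a)/(6EI) = 15096/EI
  clockwise couple 111.5 at a = 6.4: M₀a(2L − a)/(2EI) = 3425/EI
  δ_0 = 20706/EI
Tip deflection under a unit load at B: L³/(3EI) = 170.7/EI.
With EI = 73000 kip·ft²: δ_0 = 0.28364 ft and δ_{BB} = 0.002338 ft/kip.
Compatibility — the spring shortens by R_B/k under the reaction it provides: δ_0 − R_B·δ_{BB} = R_B/k. With 1/k = 1/(460×12) ft/kip = 0.000181 ft/kip, R_B = δ_0 / (δ_{BB} + 1/k) = 0.28364 / (0.002338 + 0.000181) = 112.6 kip.
Moment equilibrium about A: M_A = Σ(load moments about A) − R_B·L = 973.7 − 112.6×8 = 72.92 kip·ft.

M_A = 72.92 kip·ft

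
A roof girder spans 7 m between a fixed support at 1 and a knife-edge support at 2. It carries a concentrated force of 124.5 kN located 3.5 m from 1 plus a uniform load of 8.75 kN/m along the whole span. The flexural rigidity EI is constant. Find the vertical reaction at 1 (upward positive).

R_1 = 123.9 kN

Release the roller at 2. Primary structure: cantilever fixed at 1.
Primary-structure tip deflection at 2 by superposition:
  point load 124.5 at a = 3.5: Pa²(3L − a)/(6EI) = 4448/EI
  UDL 8.75: wL⁴/(8EI) = 2626/EI
  δ_0 = 7074/EI
Flexibility coefficient — unit upward force at 2: δ_{22} = L³/(3EI) = 114.3/EI.
Compatibility at 2: δ_0 − R_2·δ_{22} = 0, so R_2 = 7074/114.3 = 61.88 kN.
Vertical equilibrium: R_1 = ΣP − R_2 = 185.8 − 61.88 = 123.9 kN.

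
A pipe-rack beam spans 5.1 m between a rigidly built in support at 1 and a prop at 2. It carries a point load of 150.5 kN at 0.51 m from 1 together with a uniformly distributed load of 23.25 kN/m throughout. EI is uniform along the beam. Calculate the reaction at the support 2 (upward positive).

Remove the prop at 2; the released (primary) structure is a cantilever built in at 1.
Free-end deflection of the primary structure under the applied loading (downward +):
  point load 150.5 at a = 0.51: Pa²(3L − a)/(6EI) = 96.49/EI
  UDL 23.25: wL⁴/(8EI) = 1966/EI
  δ_0 = 2063/EI
Flexibility coefficient — unit upward force at 2: δ_{22} = L³/(3EI) = 44.22/EI.
The prop prevents deflection at 2: R_2 = δ_0/δ_{22} = 2063/44.22 = 46.65 kN.

R_2 = 46.65 kN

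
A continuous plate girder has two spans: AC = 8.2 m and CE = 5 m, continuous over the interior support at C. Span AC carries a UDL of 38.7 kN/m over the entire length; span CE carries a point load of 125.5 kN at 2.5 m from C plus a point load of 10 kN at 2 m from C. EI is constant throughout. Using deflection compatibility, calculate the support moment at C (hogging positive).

Release continuity at C by inserting a hinge; the redundant is the internal moment M_C. The primary structure is two simply-supported spans AC and CE.
Rotations at C on the released spans (each span's end-slope, ×1/EI):
  span AC: UDL 38.7: wL³/(24EI) = 889.1/EI
  span CE: point load 125.5 at a = 2.5: Pab(L + b)/(6LEI) = 196.1/EI
  span CE: point load 10 at a = 2: Pab(L + b)/(6LEI) = 16/EI
  relative rotation θ_0 = (889.1 + 212.1)/EI = 1101/EI
A unit hogging moment at C produces rotation L₁/(3EI) + L₂/(3EI) = 4.4/EI.
Compatibility: M_C·(L₁+L₂)/(3EI) = θ_0, giving M_C = 250.3 kN·m (hogging).

M_C = 250.3 kN·m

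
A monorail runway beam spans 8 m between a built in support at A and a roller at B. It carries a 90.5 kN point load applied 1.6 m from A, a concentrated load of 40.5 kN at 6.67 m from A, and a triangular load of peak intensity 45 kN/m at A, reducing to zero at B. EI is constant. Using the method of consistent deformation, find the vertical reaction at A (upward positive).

R_A = 239.4 kN

Remove the prop at B; the released (primary) structure is a cantilever built in at A.
Free-end deflection of the primary structure under the applied loading (downward +):
  point load 90.5 at a = 1.6: Pa²(3L − a)/(6EI) = 864.9/EI
  point load 40.5 at a = 6.67: Pa²(3L − a)/(6EI) = 5204/EI
  triangular load, peak 45 at the fixed end: w₀L⁴/(30EI) = 6144/EI
  δ_0 = 12213/EI
Tip deflection under a unit load at B: L³/(3EI) = 170.7/EI.
Compatibility at B: δ_0 − R_B·δ_{BB} = 0, so R_B = 12213/170.7 = 71.56 kN.
Vertical equilibrium: R_A = ΣP − R_B = 311 − 71.56 = 239.4 kN.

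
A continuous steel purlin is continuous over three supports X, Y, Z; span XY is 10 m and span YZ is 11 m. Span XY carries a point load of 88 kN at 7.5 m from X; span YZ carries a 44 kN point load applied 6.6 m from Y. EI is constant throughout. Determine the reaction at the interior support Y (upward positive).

Release continuity at Y by inserting a hinge; the redundant is the internal moment M_Y. The primary structure is two simply-supported spans XY and YZ.
Rotations at Y on the released spans (each span's end-slope, ×1/EI):
  span XY: point load 88 at a = 7.5: Pab(L + a)/(6LEI) = 481.2/EI
  span YZ: point load 44 at a = 6.6: Pab(L + b)/(6LEI) = 298.1/EI
  relative rotation θ_0 = (481.2 + 298.1)/EI = 779.4/EI
A unit hogging moment at Y produces rotation L₁/(3EI) + L₂/(3EI) = 7/EI.
Compatibility: M_Y·(L₁+L₂)/(3EI) = θ_0, giving M_Y = 111.3 kN·m (hogging).
Span XY, ΣM about X with M_Y applied at Y: R_Y^{XY}·10 = 660 + 111.3, so R_Y^{XY} = 77.13 kN and R_X = 88 − 77.13 = 10.87 kN.
Span YZ, ΣM about Z: R_Y^{YZ}·11 = 193.6 + 111.3, so R_Y^{YZ} = 27.72 kN and R_Z = 44 − 27.72 = 16.28 kN.
R_Y = 77.13 + 27.72 = 104.9 kN.

R_Y = 104.9 kN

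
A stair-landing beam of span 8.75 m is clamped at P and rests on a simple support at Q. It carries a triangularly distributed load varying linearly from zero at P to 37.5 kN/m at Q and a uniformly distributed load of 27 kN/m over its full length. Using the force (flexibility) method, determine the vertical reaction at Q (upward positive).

R_Q = 178.8 kN

Take the reaction at Q as the redundant and release it; the primary structure is a cantilever fixed at P.
Primary-structure tip deflection at Q by superposition:
  triangular load, peak 37.5 at the free end: 11w₀L⁴/(120EI) = 20150/EI
  UDL 27: wL⁴/(8EI) = 19784/EI
  δ_0 = 39934/EI
Flexibility coefficient — unit upward force at Q: δ_{QQ} = L³/(3EI) = 223.3/EI.
Compatibility at Q: δ_0 − R_Q·δ_{QQ} = 0, so R_Q = 39934/223.3 = 178.8 kN.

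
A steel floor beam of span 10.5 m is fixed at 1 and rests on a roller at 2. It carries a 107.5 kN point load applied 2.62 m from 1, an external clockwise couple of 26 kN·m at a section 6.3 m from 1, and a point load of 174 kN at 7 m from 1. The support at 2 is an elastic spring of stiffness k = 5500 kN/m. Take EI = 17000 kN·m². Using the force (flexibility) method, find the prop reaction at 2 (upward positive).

R_2 = 101.7 kN

Remove the prop at 2; the released (primary) structure is a cantilever built in at 1.
Free-end deflection of the primary structure under the applied loading (downward +):
  point load 107.5 at a = 2.62: Pa²(3L − a)/(6EI) = 3552/EI
  clockwise couple 26 at a = 6.3: M₀a(2L − a)/(2EI) = 1204/EI
  point load 174 at a = 7: Pa²(3L − a)/(6EI) = 34814/EI
  δ_0 = 39570/EI
Tip deflection under a unit load at 2: L³/(3EI) = 385.9/EI.
With EI = 17000 kN·m²: δ_0 = 2.3277 m and δ_{22} = 0.022699 m/kN.
Compatibility — the spring shortens by R_2/k under the reaction it provides: δ_0 − R_2·δ_{22} = R_2/k. With 1/k = 0.000182 m/kN, R_2 = δ_0 / (δ_{22} + 1/k) = 2.3277 / (0.022699 + 0.000182) = 101.7 kN.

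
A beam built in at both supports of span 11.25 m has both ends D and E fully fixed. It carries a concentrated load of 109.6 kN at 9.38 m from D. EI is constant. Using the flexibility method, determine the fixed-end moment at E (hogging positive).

M_E = 142.5 kN·m

Release both end moments; the primary structure is a simply-supported span DE with redundants M_D and M_E.
End rotations of the released simple span under the applied load (×1/EI):
  at D: point load 109.6 at a = 9.38: Pab(L + b)/(6LEI) = 373.7/EI
  at E: point load 109.6 at a = 9.38: Pab(L + a)/(6LEI) = 587.6/EI
  θ_D0 = 373.7/EI,  θ_E0 = 587.6/EI
Flexibility coefficients: a unit moment at one end gives L/(3EI) there and L/(6EI) at the far end, so f₁₁ = f₂₂ = 3.75/EI and f₁₂ = f₂₁ = 1.875/EI.
Compatibility — zero rotation at each built-in end:
  3.75 M_D + 1.875 M_E = 373.7
  1.875 M_D + 3.75 M_E = 587.6
Solving the pair gives M_D = 28.4 kN·m and M_E = 142.5 kN·m (hogging).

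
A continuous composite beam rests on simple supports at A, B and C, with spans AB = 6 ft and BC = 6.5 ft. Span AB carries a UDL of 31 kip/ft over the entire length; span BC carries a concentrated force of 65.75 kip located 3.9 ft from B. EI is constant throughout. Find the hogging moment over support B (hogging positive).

M_B = 104.3 kip·ft

Insert a hinge at B; M_B is the redundant, and each span becomes simply supported.
Discontinuity in slope at B on the released structure — sum the simple-span end rotations:
  span AB: UDL 31: wL³/(24EI) = 279/EI
  span BC: point load 65.75 at a = 3.9: Pab(L + b)/(6LEI) = 155.6/EI
  relative rotation θ_0 = (279 + 155.6)/EI = 434.6/EI
A unit hogging moment at B produces rotation L₁/(3EI) + L₂/(3EI) = 4.167/EI.
Slope continuity at B: θ_0 = M_B·4.167/EI, so M_B = 434.6/4.167 = 104.3 kip·ft (hogging).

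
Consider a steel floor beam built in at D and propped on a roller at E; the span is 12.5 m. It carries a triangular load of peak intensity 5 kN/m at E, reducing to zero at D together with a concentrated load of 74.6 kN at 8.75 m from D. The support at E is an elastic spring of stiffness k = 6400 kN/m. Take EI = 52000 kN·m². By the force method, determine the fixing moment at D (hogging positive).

Release the roller at E. Primary structure: cantilever fixed at D.
Downward deflection at the released point E due to the loads:
  triangular load, peak 5 at the free end: 11w₀L⁴/(120EI) = 11190/EI
  point load 74.6 at a = 8.75: Pa²(3L − a)/(6EI) = 27368/EI
  δ_0 = 38558/EI
Tip deflection under a unit load at E: L³/(3EI) = 651/EI.
With EI = 52000 kN·m²: δ_0 = 0.74149 m and δ_{EE} = 0.01252 m/kN.
Compatibility — the spring shortens by R_E/k under the reaction it provides: δ_0 − R_E·δ_{EE} = R_E/k. With 1/k = 0.000156 m/kN, R_E = δ_0 / (δ_{EE} + 1/k) = 0.74149 / (0.01252 + 0.000156) = 58.49 kN.
Moment equilibrium about D: M_D = Σ(load moments about D) − R_E·L = 913.2 − 58.49×12.5 = 182 kN·m.

M_D = 182 kN·m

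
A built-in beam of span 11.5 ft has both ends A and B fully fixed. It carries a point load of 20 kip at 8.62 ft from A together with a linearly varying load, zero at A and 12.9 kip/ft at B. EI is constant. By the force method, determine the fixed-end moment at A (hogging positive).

M_A = 67.68 kip·ft

Take the two fixed-end moments M_A, M_B as redundants; the released structure is the simple span AB.
Simple-span end rotations at A and B under the given loads:
  at A: point load 20 at a = 8.62: Pab(L + b)/(6LEI) = 103.5/EI
  at B: point load 20 at a = 8.62: Pab(L + a)/(6LEI) = 144.8/EI
  at A: triangular load, peak 12.9: 7w₀L³/(360EI) = 381.5/EI
  at B: triangular load, peak 12.9: w₀L³/(45EI) = 436/EI
  θ_A0 = 485/EI,  θ_B0 = 580.8/EI
Flexibility coefficients: a unit moment at one end gives L/(3EI) there and L/(6EI) at the far end, so f₁₁ = f₂₂ = 3.833/EI and f₁₂ = f₂₁ = 1.917/EI.
Compatibility — zero rotation at each built-in end:
  3.833 M_A + 1.917 M_B = 485
  1.917 M_A + 3.833 M_B = 580.8
Solving the pair gives M_A = 67.68 kip·ft and M_B = 117.7 kip·ft (hogging).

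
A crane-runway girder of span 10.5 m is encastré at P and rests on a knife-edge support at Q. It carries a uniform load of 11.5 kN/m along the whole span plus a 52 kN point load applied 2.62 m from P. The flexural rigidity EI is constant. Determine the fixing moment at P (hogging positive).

M_P = 248 kN·m

Choose R_Q as the redundant. The primary structure is the cantilever fixed at P.
Deflection at Q on the released cantilever, summing each load's contribution:
  UDL 11.5: wL⁴/(8EI) = 17473/EI
  point load 52 at a = 2.62: Pa²(3L − a)/(6EI) = 1718/EI
  δ_0 = 19191/EI
Flexibility coefficient — unit upward force at Q: δ_{QQ} = L³/(3EI) = 385.9/EI.
Compatibility at Q: δ_0 − R_Q·δ_{QQ} = 0, so R_Q = 19191/385.9 = 49.73 kN.
Moment equilibrium about P: M_P = Σ(load moments about P) − R_Q·L = 770.2 − 49.73×10.5 = 248 kN·m.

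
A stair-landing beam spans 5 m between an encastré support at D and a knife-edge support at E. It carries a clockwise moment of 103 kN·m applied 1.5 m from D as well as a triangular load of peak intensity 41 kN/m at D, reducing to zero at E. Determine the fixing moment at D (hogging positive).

M_D = 92.54 kN·m

Choose R_E as the redundant. The primary structure is the cantilever fixed at D.
Deflection at E on the released cantilever, summing each load's contribution:
  clockwise couple 103 at a = 1.5: M₀a(2L − a)/(2EI) = 656.6/EI
  triangular load, peak 41 at the fixed end: w₀L⁴/(30EI) = 854.2/EI
  δ_0 = 1511/EI
Tip deflection under a unit load at E: L³/(3EI) = 41.67/EI.
Compatibility at E: δ_0 − R_E·δ_{EE} = 0, so R_E = 1511/41.67 = 36.26 kN.
Moment equilibrium about D: M_D = Σ(load moments about D) − R_E·L = 273.8 − 36.26×5 = 92.54 kN·m.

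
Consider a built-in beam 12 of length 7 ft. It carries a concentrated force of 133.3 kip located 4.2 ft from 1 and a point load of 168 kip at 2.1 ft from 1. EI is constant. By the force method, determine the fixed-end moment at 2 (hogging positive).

Take the two fixed-end moments M_1, M_2 as redundants; the released structure is the simple span 12.
Simple-span end rotations at 1 and 2 under the given loads:
  at 1: point load 133.3 at a = 4.2: Pab(L + b)/(6LEI) = 365.8/EI
  at 2: point load 133.3 at a = 4.2: Pab(L + a)/(6LEI) = 418/EI
  at 1: point load 168 at a = 2.1: Pab(L + b)/(6LEI) = 489.8/EI
  at 2: point load 168 at a = 2.1: Pab(L + a)/(6LEI) = 374.6/EI
  θ_10 = 855.6/EI,  θ_20 = 792.6/EI
Flexibility coefficients: a unit moment at one end gives L/(3EI) there and L/(6EI) at the far end, so f₁₁ = f₂₂ = 2.333/EI and f₁₂ = f₂₁ = 1.167/EI.
Compatibility — zero rotation at each built-in end:
  2.333 M_1 + 1.167 M_2 = 855.6
  1.167 M_1 + 2.333 M_2 = 792.6
Solving the pair gives M_1 = 262.4 kip·ft and M_2 = 208.5 kip·ft (hogging).

M_2 = 208.5 kip·ft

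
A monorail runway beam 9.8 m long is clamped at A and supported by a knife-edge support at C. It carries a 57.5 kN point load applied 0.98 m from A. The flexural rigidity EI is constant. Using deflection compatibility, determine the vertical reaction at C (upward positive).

R_C = 0.8337 kN

Choose R_C as the redundant. The primary structure is the cantilever fixed at A.
Deflection at C on the released cantilever, summing each load's contribution:
  point load 57.5 at a = 0.98: Pa²(3L − a)/(6EI) = 261.6/EI
Tip deflection under a unit load at C: L³/(3EI) = 313.7/EI.
Compatibility at C: δ_0 − R_C·δ_{CC} = 0, so R_C = 261.6/313.7 = 0.8337 kN.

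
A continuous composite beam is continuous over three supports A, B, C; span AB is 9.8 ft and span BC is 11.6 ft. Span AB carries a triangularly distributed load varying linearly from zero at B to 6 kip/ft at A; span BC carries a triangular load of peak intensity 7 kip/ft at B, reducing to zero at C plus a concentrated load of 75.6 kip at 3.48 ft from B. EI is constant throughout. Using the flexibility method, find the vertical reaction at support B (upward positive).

Insert a hinge at B; M_B is the redundant, and each span becomes simply supported.
Discontinuity in slope at B on the released structure — sum the simple-span end rotations:
  span AB: triangular load, peak 6: 7w₀L³/(360EI) = 109.8/EI
  span BC: triangular load, peak 7: w₀L³/(45EI) = 242.8/EI
  span BC: point load 75.6 at a = 3.48: Pab(L + b)/(6LEI) = 605.3/EI
  relative rotation θ_0 = (109.8 + 848.1)/EI = 957.9/EI
A unit hogging moment at B produces rotation L₁/(3EI) + L₂/(3EI) = 7.133/EI.
Slope continuity at B: θ_0 = M_B·7.133/EI, so M_B = 957.9/7.133 = 134.3 kip·ft (hogging).
Span AB, ΣM about A with M_B applied at B: R_B^{AB}·9.8 = 96.04 + 134.3, so R_B^{AB} = 23.5 kip and R_A = 29.4 − 23.5 = 5.898 kip.
Span BC, ΣM about C: R_B^{BC}·11.6 = 927.8 + 134.3, so R_B^{BC} = 91.56 kip and R_C = 116.2 − 91.56 = 24.64 kip.
R_B = 23.5 + 91.56 = 115.1 kip.

R_B = 115.1 kip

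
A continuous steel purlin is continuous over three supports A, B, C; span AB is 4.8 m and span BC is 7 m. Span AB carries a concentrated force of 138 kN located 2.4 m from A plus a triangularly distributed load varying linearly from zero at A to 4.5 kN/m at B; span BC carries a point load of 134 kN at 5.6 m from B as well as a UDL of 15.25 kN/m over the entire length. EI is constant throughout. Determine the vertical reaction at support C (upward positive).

R_C = 137.4 kN

Insert a hinge at B; M_B is the redundant, and each span becomes simply supported.
Rotations at B on the released spans (each span's end-slope, ×1/EI):
  span AB: point load 138 at a = 2.4: Pab(L + a)/(6LEI) = 198.7/EI
  span AB: triangular load, peak 4.5: w₀L³/(45EI) = 11.06/EI
  span BC: point load 134 at a = 5.6: Pab(L + b)/(6LEI) = 210.1/EI
  span BC: UDL 15.25: wL³/(24EI) = 217.9/EI
  relative rotation θ_0 = (209.8 + 428.1)/EI = 637.8/EI
A unit hogging moment at B produces rotation L₁/(3EI) + L₂/(3EI) = 3.933/EI.
Slope continuity at B: θ_0 = M_B·3.933/EI, so M_B = 637.8/3.933 = 162.2 kN·m (hogging).
Span BC, ΣM about C: R_B^{BC}·7 = 561.2 + 162.2, so R_B^{BC} = 103.3 kN and R_C = 240.8 − 103.3 = 137.4 kN.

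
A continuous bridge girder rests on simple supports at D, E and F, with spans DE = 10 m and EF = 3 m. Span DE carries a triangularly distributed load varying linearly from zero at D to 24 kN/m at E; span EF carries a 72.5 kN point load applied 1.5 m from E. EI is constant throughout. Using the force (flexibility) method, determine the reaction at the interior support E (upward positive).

R_E = 173.7 kN

Release continuity at E by inserting a hinge; the redundant is the internal moment M_E. The primary structure is two simply-supported spans DE and EF.
End slopes at the hinge E, treating each span as simply supported:
  span DE: triangular load, peak 24: w₀L³/(45EI) = 533.3/EI
  span EF: point load 72.5 at a = 1.5: Pab(L + b)/(6LEI) = 40.78/EI
  relative rotation θ_0 = (533.3 + 40.78)/EI = 574.1/EI
A unit hogging moment at E produces rotation L₁/(3EI) + L₂/(3EI) = 4.333/EI.
Compatibility: M_E·(L₁+L₂)/(3EI) = θ_0, giving M_E = 132.5 kN·m (hogging).
Span DE, ΣM about D with M_E applied at E: R_E^{DE}·10 = 800 + 132.5, so R_E^{DE} = 93.25 kN and R_D = 120 − 93.25 = 26.75 kN.
Span EF, ΣM about F: R_E^{EF}·3 = 108.8 + 132.5, so R_E^{EF} = 80.41 kN and R_F = 72.5 − 80.41 = -7.913 kN.
R_E = 93.25 + 80.41 = 173.7 kN.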